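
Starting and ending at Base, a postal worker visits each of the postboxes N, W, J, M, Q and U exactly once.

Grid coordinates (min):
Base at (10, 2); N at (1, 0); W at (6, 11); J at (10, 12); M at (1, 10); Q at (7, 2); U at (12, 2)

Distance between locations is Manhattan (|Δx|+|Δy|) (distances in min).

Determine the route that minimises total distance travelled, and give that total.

Minimum total distance: 46 min.

There are 360 distinct closed tours to check (reversals are equivalent).
Base→N→W→J→M→Q→U→Base: 11+16+5+11+14+5+2 = 64
Base→N→W→J→M→U→Q→Base: 11+16+5+11+19+5+3 = 70
Base→N→W→J→Q→M→U→Base: 11+16+5+13+14+19+2 = 80
Base→N→W→J→Q→U→M→Base: 11+16+5+13+5+19+17 = 86
Base→N→W→J→U→M→Q→Base: 11+16+5+12+19+14+3 = 80
Base→N→W→J→U→Q→M→Base: 11+16+5+12+5+14+17 = 80
Base→N→W→M→J→Q→U→Base: 11+16+6+11+13+5+2 = 64
Base→N→W→M→J→U→Q→Base: 11+16+6+11+12+5+3 = 64
… (352 more)
Base→J→W→M→N→Q→U→Base: 10+5+6+10+8+5+2 = 46  ← best
The minimum is 46.
One optimal route: Base → J → W → M → N → Q → U → Base (or its reverse).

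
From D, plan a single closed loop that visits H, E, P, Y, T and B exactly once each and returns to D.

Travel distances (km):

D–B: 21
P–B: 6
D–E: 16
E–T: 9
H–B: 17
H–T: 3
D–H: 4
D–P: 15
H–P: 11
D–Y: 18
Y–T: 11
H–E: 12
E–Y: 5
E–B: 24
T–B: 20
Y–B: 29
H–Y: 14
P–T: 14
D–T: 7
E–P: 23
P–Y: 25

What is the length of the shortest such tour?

With 6 stops there are 6!/2 = 360 distinct round trips (a route and its reverse cost the same).
D - H - E - P - Y - T - B - D: 4+12+23+25+11+20+21 = 116
D - H - E - P - Y - B - T - D: 4+12+23+25+29+20+7 = 120
D - H - E - P - T - Y - B - D: 4+12+23+14+11+29+21 = 114
D - H - E - P - T - B - Y - D: 4+12+23+14+20+29+18 = 120
D - H - E - P - B - Y - T - D: 4+12+23+6+29+11+7 = 92
D - H - E - P - B - T - Y - D: 4+12+23+6+20+11+18 = 94
D - H - E - Y - P - T - B - D: 4+12+5+25+14+20+21 = 101
D - H - E - Y - P - B - T - D: 4+12+5+25+6+20+7 = 79
… (352 more)
D - H - P - B - E - Y - T - D: 4+11+6+24+5+11+7 = 68  ← best
The minimum is 68.
One optimal route: D → H → P → B → E → Y → T → D (or its reverse).

68 km — the shortest possible round trip.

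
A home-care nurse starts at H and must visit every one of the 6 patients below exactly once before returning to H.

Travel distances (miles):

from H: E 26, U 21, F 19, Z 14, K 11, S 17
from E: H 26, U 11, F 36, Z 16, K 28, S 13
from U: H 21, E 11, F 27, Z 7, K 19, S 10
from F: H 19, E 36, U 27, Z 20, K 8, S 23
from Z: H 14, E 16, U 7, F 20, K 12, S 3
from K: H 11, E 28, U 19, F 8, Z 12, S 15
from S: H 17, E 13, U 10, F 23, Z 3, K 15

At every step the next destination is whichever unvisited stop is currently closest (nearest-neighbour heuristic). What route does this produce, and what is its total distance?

89 miles along H → K → F → Z → S → U → E → H.

At H the remaining stops are K 11, Z 14, S 17, F 19, U 21, E 26; go to K.
At K the remaining stops are F 8, Z 12, S 15, U 19, E 28; go to F.
At F the remaining stops are Z 20, S 23, U 27, E 36; go to Z.
At Z the remaining stops are S 3, U 7, E 16; go to S.
At S the remaining stops are U 10, E 13; go to U.
At U the remaining stops are E 11; go to E.
Return E→H: 26.
Total = 11 + 8 + 20 + 3 + 10 + 11 + 26 = 89.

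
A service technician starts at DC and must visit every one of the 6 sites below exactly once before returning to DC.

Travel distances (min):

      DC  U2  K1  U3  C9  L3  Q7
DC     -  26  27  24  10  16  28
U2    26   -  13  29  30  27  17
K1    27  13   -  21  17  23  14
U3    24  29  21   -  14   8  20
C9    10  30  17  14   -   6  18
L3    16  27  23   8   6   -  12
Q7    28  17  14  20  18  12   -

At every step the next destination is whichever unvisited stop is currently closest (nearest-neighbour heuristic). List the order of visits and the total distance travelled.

From DC: distances to unvisited — C9=10, L3=16, U3=24, U2=26, K1=27, Q7=28. Nearest is C9 (10).
From C9: distances to unvisited — L3=6, U3=14, K1=17, Q7=18, U2=30. Nearest is L3 (6).
From L3: distances to unvisited — U3=8, Q7=12, K1=23, U2=27. Nearest is U3 (8).
From U3: distances to unvisited — Q7=20, K1=21, U2=29. Nearest is Q7 (20).
From Q7: distances to unvisited — K1=14, U2=17. Nearest is K1 (14).
From K1: distances to unvisited — U2=13. Nearest is U2 (13).
Return U2→DC: 26.
Total = 10 + 6 + 8 + 20 + 14 + 13 + 26 = 97.

Total distance 97 min via the nearest-neighbour route DC → C9 → L3 → U3 → Q7 → K1 → U2 → DC.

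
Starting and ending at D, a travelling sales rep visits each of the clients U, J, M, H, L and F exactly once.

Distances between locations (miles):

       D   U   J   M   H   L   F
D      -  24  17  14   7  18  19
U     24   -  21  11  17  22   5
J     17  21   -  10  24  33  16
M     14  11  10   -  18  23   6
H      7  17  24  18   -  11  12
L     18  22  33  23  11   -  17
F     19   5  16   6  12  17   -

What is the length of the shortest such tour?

D→U→J→M→H→L→F→D: 24+21+10+18+11+17+19 = 120
D→U→J→M→H→F→L→D: 24+21+10+18+12+17+18 = 120
D→U→J→M→L→H→F→D: 24+21+10+23+11+12+19 = 120
D→U→J→M→L→F→H→D: 24+21+10+23+17+12+7 = 114
D→U→J→M→F→H→L→D: 24+21+10+6+12+11+18 = 102
D→U→J→M→F→L→H→D: 24+21+10+6+17+11+7 = 96
D→U→J→H→M→L→F→D: 24+21+24+18+23+17+19 = 146
D→U→J→H→M→F→L→D: 24+21+24+18+6+17+18 = 128
… (352 more)
D→J→M→U→F→L→H→D: 17+10+11+5+17+11+7 = 78  ← best
The minimum is 78.
One optimal route: D → J → M → U → F → L → H → D (or its reverse).

Minimum total distance: 78 miles.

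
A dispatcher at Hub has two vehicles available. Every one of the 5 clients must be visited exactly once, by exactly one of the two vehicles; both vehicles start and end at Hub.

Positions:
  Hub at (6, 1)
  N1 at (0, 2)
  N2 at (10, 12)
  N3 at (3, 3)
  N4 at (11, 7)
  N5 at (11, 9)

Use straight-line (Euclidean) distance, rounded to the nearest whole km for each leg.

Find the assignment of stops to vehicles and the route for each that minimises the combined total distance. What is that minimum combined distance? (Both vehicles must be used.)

Check every non-empty split of the stops between the two vehicles; for each half take its own optimal tour:
  {N1} + {N2, N3, N4, N5}: 12 + 28 = 40
  {N2} + {N1, N3, N4, N5}: 24 + 29 = 53
  {N1, N2} + {N3, N4, N5}: 32 + 24 = 56
  {N3} + {N1, N2, N4, N5}: 8 + 33 = 41
  {N1, N3} + {N2, N4, N5}: 13 + 25 = 38
  {N2, N3} + {N1, N4, N5}: 27 + 29 = 56
  … (15 splits in total)
Best: vehicle 1 Hub → N1 → N3 → Hub = 13; vehicle 2 Hub → N2 → N5 → N4 → Hub = 25; combined 38.

Minimum combined distance: 38 km.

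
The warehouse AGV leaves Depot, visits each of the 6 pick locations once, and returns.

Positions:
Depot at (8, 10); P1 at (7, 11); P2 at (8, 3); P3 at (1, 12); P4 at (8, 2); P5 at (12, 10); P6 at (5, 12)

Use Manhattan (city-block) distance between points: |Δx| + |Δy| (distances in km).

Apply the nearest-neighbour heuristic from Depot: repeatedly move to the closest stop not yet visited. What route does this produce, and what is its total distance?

Nearest-neighbour total = 42 km; route Depot → P1 → P6 → P3 → P5 → P2 → P4 → Depot.

From Depot: distances to unvisited — P1=2, P5=4, P6=5, P2=7, P4=8, P3=9. Nearest is P1 (2).
From P1: distances to unvisited — P6=3, P5=6, P3=7, P2=9, P4=10. Nearest is P6 (3).
From P6: distances to unvisited — P3=4, P5=9, P2=12, P4=13. Nearest is P3 (4).
From P3: distances to unvisited — P5=13, P2=16, P4=17. Nearest is P5 (13).
From P5: distances to unvisited — P2=11, P4=12. Nearest is P2 (11).
From P2: distances to unvisited — P4=1. Nearest is P4 (1).
Return P4→Depot: 8.
Total = 2 + 3 + 4 + 13 + 11 + 1 + 8 = 42.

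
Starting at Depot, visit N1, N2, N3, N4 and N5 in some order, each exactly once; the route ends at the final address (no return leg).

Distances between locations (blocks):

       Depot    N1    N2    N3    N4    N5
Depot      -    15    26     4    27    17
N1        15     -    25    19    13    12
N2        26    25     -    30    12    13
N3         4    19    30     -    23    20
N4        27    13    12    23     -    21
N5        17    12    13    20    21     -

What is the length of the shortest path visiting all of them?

60 blocks — the minimum one-way total.

There are 5! = 120 possible orderings.
Depot → N1 → N2 → N3 → N4 → N5: 15+25+30+23+21 = 114
Depot → N1 → N2 → N3 → N5 → N4: 15+25+30+20+21 = 111
Depot → N1 → N2 → N4 → N3 → N5: 15+25+12+23+20 = 95
Depot → N1 → N2 → N4 → N5 → N3: 15+25+12+21+20 = 93
Depot → N1 → N2 → N5 → N3 → N4: 15+25+13+20+23 = 96
Depot → N1 → N2 → N5 → N4 → N3: 15+25+13+21+23 = 97
Depot → N1 → N3 → N2 → N4 → N5: 15+19+30+12+21 = 97
Depot → N1 → N3 → N2 → N5 → N4: 15+19+30+13+21 = 98
Depot → N1 → N3 → N4 → N2 → N5: 15+19+23+12+13 = 82
Depot → N1 → N3 → N4 → N5 → N2: 15+19+23+21+13 = 91
Depot → N1 → N3 → N5 → N2 → N4: 15+19+20+13+12 = 79
Depot → N1 → N3 → N5 → N4 → N2: 15+19+20+21+12 = 87
Depot → N1 → N4 → N2 → N3 → N5: 15+13+12+30+20 = 90
Depot → N1 → N4 → N2 → N5 → N3: 15+13+12+13+20 = 73
… (106 more)
Depot → N3 → N1 → N5 → N2 → N4: 4+19+12+13+12 = 60  ← best
The minimum is 60.
One shortest path: Depot → N3 → N1 → N5 → N2 → N4.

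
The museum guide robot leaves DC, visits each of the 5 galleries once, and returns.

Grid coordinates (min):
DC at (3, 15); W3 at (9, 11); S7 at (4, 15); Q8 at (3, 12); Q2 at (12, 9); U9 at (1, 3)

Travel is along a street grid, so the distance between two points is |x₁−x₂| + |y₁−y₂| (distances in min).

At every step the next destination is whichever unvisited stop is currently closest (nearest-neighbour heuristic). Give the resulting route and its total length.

Total distance 48 min via the nearest-neighbour route DC → S7 → Q8 → W3 → Q2 → U9 → DC.

From DC: distances to unvisited — S7=1, Q8=3, W3=10, U9=14, Q2=15. Nearest is S7 (1).
From S7: distances to unvisited — Q8=4, W3=9, Q2=14, U9=15. Nearest is Q8 (4).
From Q8: distances to unvisited — W3=7, U9=11, Q2=12. Nearest is W3 (7).
From W3: distances to unvisited — Q2=5, U9=16. Nearest is Q2 (5).
From Q2: distances to unvisited — U9=17. Nearest is U9 (17).
Return U9→DC: 14.
Total = 1 + 4 + 7 + 5 + 17 + 14 = 48.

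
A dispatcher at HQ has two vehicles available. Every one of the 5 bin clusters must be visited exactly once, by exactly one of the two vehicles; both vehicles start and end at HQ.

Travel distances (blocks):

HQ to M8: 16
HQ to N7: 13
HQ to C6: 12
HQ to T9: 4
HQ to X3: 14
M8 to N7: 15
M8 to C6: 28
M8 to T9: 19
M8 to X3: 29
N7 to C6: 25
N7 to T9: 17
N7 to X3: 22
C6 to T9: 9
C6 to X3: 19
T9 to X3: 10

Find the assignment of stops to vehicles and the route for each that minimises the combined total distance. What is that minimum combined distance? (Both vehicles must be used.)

Try each way of splitting the stops between the two vehicles (each non-empty) and, for each split, find the best tour for each vehicle:
  {M8} + {N7, C6, T9, X3}: 32 + 66 = 98
  {N7} + {M8, C6, T9, X3}: 26 + 76 = 102
  {M8, N7} + {C6, T9, X3}: 44 + 45 = 89
  {C6} + {M8, N7, T9, X3}: 24 + 67 = 91
  {M8, C6} + {N7, T9, X3}: 56 + 49 = 105
  {N7, C6} + {M8, T9, X3}: 50 + 59 = 109
  … (15 splits in total)
Best: vehicle 1 HQ → M8 → N7 → HQ = 44; vehicle 2 HQ → C6 → T9 → X3 → HQ = 45; combined 89.

Minimum combined distance: 89 blocks.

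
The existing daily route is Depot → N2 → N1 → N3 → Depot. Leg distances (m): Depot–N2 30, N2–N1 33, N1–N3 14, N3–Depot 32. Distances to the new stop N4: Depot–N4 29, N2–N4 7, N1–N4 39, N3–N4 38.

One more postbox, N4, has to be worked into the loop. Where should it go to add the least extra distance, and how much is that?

Adding 6 m by placing N4 on the Depot–N2 leg.

Insertion cost between consecutive stops i–j is d(i,N4) + d(N4,j) − d(i,j):
  between Depot and N2: 29 + 7 − 30 = 6
  between N2 and N1: 7 + 39 − 33 = 13
  between N1 and N3: 39 + 38 − 14 = 63
  between N3 and Depot: 38 + 29 − 32 = 35
Cheapest insertion is between Depot and N2, adding 6.
New total = 109 + 6 = 115.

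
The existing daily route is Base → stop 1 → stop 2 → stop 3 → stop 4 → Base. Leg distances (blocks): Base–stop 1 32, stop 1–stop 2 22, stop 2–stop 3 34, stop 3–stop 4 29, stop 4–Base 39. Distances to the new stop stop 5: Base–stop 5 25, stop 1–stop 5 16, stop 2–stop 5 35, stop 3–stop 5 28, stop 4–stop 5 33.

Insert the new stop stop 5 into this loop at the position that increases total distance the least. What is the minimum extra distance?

+9 blocks — insert stop 5 between Base and stop 1.

Insertion cost between consecutive stops i–j is d(i,stop 5) + d(stop 5,j) − d(i,j):
  between Base and stop 1: 25 + 16 − 32 = 9
  between stop 1 and stop 2: 16 + 35 − 22 = 29
  between stop 2 and stop 3: 35 + 28 − 34 = 29
  between stop 3 and stop 4: 28 + 33 − 29 = 32
  between stop 4 and Base: 33 + 25 − 39 = 19
Cheapest insertion is between Base and stop 1, adding 9.
New total = 156 + 9 = 165.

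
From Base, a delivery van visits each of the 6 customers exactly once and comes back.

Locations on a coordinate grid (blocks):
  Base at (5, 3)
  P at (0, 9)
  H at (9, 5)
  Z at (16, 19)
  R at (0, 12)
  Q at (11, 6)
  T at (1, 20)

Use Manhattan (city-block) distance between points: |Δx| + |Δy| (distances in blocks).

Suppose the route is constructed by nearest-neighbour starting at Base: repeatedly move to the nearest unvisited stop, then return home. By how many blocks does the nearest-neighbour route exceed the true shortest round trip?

From Base: H=6, Q=9, P=11, R=14, T=21, Z=27 → choose H (6).
From H: Q=3, P=13, R=16, Z=21, T=23 → choose Q (3).
From Q: P=14, R=17, Z=18, T=24 → choose P (14).
From P: R=3, T=12, Z=26 → choose R (3).
From R: T=9, Z=23 → choose T (9).
From T: Z=16 → choose Z (16).
NN route Base → H → Q → P → R → T → Z → Base costs 78.
Optimal: Base → P → R → T → Z → Q → H → Base costs 66 (by enumerating all 360 distinct tours).
Excess = 78 − 66 = 12.

The nearest-neighbour route is 12 blocks longer than optimal.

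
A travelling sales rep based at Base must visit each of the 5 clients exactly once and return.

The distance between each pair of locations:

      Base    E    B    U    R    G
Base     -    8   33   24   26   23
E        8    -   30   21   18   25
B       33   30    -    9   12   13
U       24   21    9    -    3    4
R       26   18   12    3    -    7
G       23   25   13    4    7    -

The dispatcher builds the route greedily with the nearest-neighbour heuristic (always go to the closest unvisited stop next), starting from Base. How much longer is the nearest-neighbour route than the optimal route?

From Base: E=8, G=23, U=24, R=26, B=33 → choose E (8).
From E: R=18, U=21, G=25, B=30 → choose R (18).
From R: U=3, G=7, B=12 → choose U (3).
From U: G=4, B=9 → choose G (4).
From G: B=13 → choose B (13).
NN route Base → E → R → U → G → B → Base costs 79.
Optimal: Base → E → R → B → U → G → Base costs 74 (by enumerating all 60 distinct tours).
Excess = 79 − 74 = 5.

5 longer than the optimal tour.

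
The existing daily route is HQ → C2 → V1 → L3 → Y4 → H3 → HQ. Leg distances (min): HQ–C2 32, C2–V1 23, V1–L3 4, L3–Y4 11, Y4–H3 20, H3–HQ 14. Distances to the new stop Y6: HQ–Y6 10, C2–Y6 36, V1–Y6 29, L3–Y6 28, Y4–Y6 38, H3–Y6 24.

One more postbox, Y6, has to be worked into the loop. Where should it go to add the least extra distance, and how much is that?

Insertion cost between consecutive stops i–j is d(i,Y6) + d(Y6,j) − d(i,j):
  between HQ and C2: 10 + 36 − 32 = 14
  between C2 and V1: 36 + 29 − 23 = 42
  between V1 and L3: 29 + 28 − 4 = 53
  between L3 and Y4: 28 + 38 − 11 = 55
  between Y4 and H3: 38 + 24 − 20 = 42
  between H3 and HQ: 24 + 10 − 14 = 20
Cheapest insertion is between HQ and C2, adding 14.
New total = 104 + 14 = 118.

Adding 14 min by placing Y6 on the HQ–C2 leg.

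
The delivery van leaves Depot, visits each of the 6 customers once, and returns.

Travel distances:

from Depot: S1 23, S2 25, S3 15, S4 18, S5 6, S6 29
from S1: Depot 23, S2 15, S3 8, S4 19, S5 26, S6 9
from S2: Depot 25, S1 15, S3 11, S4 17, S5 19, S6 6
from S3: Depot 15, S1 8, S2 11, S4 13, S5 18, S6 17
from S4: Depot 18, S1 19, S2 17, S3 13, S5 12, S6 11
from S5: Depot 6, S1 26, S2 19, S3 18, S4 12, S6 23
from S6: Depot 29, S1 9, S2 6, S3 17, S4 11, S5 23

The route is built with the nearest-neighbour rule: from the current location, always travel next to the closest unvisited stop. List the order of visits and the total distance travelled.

At Depot the remaining stops are S5 6, S3 15, S4 18, S1 23, S2 25, S6 29; go to S5.
At S5 the remaining stops are S4 12, S3 18, S2 19, S6 23, S1 26; go to S4.
At S4 the remaining stops are S6 11, S3 13, S2 17, S1 19; go to S6.
At S6 the remaining stops are S2 6, S1 9, S3 17; go to S2.
At S2 the remaining stops are S3 11, S1 15; go to S3.
At S3 the remaining stops are S1 8; go to S1.
Return S1→Depot: 23.
Total = 6 + 12 + 11 + 6 + 11 + 8 + 23 = 77.

77 along Depot → S5 → S4 → S6 → S2 → S3 → S1 → Depot.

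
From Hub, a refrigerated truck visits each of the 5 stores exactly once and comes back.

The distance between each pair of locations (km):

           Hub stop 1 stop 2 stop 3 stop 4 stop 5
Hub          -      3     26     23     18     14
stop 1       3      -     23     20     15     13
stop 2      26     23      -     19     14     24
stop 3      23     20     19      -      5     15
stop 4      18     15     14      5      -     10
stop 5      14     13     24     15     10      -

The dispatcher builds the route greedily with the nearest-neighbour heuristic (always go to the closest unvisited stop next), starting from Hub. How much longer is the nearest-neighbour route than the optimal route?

Excess over optimum: 2 km.

Hub: stop 1=3, stop 5=14, stop 4=18, stop 3=23, stop 2=26 ⇒ stop 1
stop 1: stop 5=13, stop 4=15, stop 3=20, stop 2=23 ⇒ stop 5
stop 5: stop 4=10, stop 3=15, stop 2=24 ⇒ stop 4
stop 4: stop 3=5, stop 2=14 ⇒ stop 3
stop 3: stop 2=19 ⇒ stop 2
NN route Hub → stop 1 → stop 5 → stop 4 → stop 3 → stop 2 → Hub costs 76.
Optimal: Hub → stop 1 → stop 2 → stop 3 → stop 4 → stop 5 → Hub costs 74 (by enumerating all 60 distinct tours).
Excess = 76 − 74 = 2.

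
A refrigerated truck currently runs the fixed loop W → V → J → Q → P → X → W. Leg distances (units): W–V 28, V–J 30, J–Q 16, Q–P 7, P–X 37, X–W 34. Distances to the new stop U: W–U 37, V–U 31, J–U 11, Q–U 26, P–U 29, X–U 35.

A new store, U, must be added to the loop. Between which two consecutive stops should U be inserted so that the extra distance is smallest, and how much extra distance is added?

Adding 12 by placing U on the V–J leg.

Insertion cost between consecutive stops i–j is d(i,U) + d(U,j) − d(i,j):
  between W and V: 37 + 31 − 28 = 40
  between V and J: 31 + 11 − 30 = 12
  between J and Q: 11 + 26 − 16 = 21
  between Q and P: 26 + 29 − 7 = 48
  between P and X: 29 + 35 − 37 = 27
  between X and W: 35 + 37 − 34 = 38
Cheapest insertion is between V and J, adding 12.
New total = 152 + 12 = 164.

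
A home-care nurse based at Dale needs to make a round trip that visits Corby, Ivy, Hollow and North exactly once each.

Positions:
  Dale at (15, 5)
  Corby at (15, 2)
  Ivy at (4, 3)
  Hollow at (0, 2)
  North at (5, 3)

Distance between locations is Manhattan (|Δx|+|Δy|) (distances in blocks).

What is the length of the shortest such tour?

With 4 stops there are 4!/2 = 12 distinct round trips (a route and its reverse cost the same).
Dale → Corby → Ivy → Hollow → North → Dale: 3+12+5+6+12 = 38
Dale → Corby → Ivy → North → Hollow → Dale: 3+12+1+6+18 = 40
Dale → Corby → Hollow → Ivy → North → Dale: 3+15+5+1+12 = 36
Dale → Corby → Hollow → North → Ivy → Dale: 3+15+6+1+13 = 38
Dale → Corby → North → Ivy → Hollow → Dale: 3+11+1+5+18 = 38
Dale → Corby → North → Hollow → Ivy → Dale: 3+11+6+5+13 = 38
Dale → Ivy → Corby → Hollow → North → Dale: 13+12+15+6+12 = 58
Dale → Ivy → Corby → North → Hollow → Dale: 13+12+11+6+18 = 60
Dale → Ivy → Hollow → Corby → North → Dale: 13+5+15+11+12 = 56
Dale → Ivy → North → Corby → Hollow → Dale: 13+1+11+15+18 = 58
Dale → Hollow → Corby → Ivy → North → Dale: 18+15+12+1+12 = 58
Dale → Hollow → Ivy → Corby → North → Dale: 18+5+12+11+12 = 58
The minimum is 36.
One optimal route: Dale → Corby → Hollow → Ivy → North → Dale (or its reverse).

36 blocks — the shortest possible round trip.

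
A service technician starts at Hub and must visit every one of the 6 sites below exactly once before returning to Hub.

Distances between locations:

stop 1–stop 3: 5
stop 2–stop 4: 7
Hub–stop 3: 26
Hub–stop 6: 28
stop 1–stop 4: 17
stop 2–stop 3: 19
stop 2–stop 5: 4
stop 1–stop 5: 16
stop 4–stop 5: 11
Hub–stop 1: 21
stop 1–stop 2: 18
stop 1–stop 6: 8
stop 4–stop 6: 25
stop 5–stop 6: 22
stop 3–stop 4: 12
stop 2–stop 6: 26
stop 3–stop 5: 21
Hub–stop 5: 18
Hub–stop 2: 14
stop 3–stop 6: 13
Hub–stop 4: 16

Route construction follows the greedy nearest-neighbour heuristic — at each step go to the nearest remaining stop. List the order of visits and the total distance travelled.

Hub → [stop 2:14 / stop 4:16 / stop 5:18 / stop 1:21 / stop 3:26 / stop 6:28] → stop 2 (14)
stop 2 → [stop 5:4 / stop 4:7 / stop 1:18 / stop 3:19 / stop 6:26] → stop 5 (4)
stop 5 → [stop 4:11 / stop 1:16 / stop 3:21 / stop 6:22] → stop 4 (11)
stop 4 → [stop 3:12 / stop 1:17 / stop 6:25] → stop 3 (12)
stop 3 → [stop 1:5 / stop 6:13] → stop 1 (5)
stop 1 → [stop 6:8] → stop 6 (8)
Return stop 6→Hub: 28.
Total = 14 + 4 + 11 + 12 + 5 + 8 + 28 = 82.

Nearest-neighbour total = 82; route Hub → stop 2 → stop 5 → stop 4 → stop 3 → stop 1 → stop 6 → Hub.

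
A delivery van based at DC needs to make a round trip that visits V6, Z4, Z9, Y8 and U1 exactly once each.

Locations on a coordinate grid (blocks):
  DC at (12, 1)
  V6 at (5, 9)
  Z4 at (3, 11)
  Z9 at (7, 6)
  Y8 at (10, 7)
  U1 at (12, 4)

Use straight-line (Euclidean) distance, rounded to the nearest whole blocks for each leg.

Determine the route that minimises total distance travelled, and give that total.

Minimum total distance: 28 blocks.

With 5 stops there are 5!/2 = 60 distinct round trips (a route and its reverse cost the same).
DC→V6→Z4→Z9→Y8→U1→DC: 11+3+6+3+4+3 = 30
DC→V6→Z4→Z9→U1→Y8→DC: 11+3+6+5+4+6 = 35
DC→V6→Z4→Y8→Z9→U1→DC: 11+3+8+3+5+3 = 33
DC→V6→Z4→Y8→U1→Z9→DC: 11+3+8+4+5+7 = 38
DC→V6→Z4→U1→Z9→Y8→DC: 11+3+11+5+3+6 = 39
DC→V6→Z4→U1→Y8→Z9→DC: 11+3+11+4+3+7 = 39
DC→V6→Z9→Z4→Y8→U1→DC: 11+4+6+8+4+3 = 36
DC→V6→Z9→Z4→U1→Y8→DC: 11+4+6+11+4+6 = 42
DC→V6→Z9→Y8→Z4→U1→DC: 11+4+3+8+11+3 = 40
DC→V6→Z9→Y8→U1→Z4→DC: 11+4+3+4+11+13 = 46
DC→V6→Z9→U1→Z4→Y8→DC: 11+4+5+11+8+6 = 45
DC→V6→Z9→U1→Y8→Z4→DC: 11+4+5+4+8+13 = 45
DC→V6→Y8→Z4→Z9→U1→DC: 11+5+8+6+5+3 = 38
DC→V6→Y8→Z4→U1→Z9→DC: 11+5+8+11+5+7 = 47
… (46 more)
DC→Z9→Z4→V6→Y8→U1→DC: 7+6+3+5+4+3 = 28  ← best
The minimum is 28.
One optimal route: DC → Z9 → Z4 → V6 → Y8 → U1 → DC (or its reverse).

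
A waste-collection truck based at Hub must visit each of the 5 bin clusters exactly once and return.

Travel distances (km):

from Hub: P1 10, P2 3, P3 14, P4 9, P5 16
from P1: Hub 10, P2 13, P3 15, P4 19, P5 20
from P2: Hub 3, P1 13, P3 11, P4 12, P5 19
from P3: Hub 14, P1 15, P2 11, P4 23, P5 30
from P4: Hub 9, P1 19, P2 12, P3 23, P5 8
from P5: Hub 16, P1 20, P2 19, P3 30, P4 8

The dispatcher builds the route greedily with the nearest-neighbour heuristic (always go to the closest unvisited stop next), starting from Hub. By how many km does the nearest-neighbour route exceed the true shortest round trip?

6 km longer than the optimal tour.

Hub: P2=3, P4=9, P1=10, P3=14, P5=16 ⇒ P2
P2: P3=11, P4=12, P1=13, P5=19 ⇒ P3
P3: P1=15, P4=23, P5=30 ⇒ P1
P1: P4=19, P5=20 ⇒ P4
P4: P5=8 ⇒ P5
NN route Hub → P2 → P3 → P1 → P4 → P5 → Hub costs 72.
Optimal: Hub → P2 → P3 → P1 → P5 → P4 → Hub costs 66 (by enumerating all 60 distinct tours).
Excess = 72 − 66 = 6.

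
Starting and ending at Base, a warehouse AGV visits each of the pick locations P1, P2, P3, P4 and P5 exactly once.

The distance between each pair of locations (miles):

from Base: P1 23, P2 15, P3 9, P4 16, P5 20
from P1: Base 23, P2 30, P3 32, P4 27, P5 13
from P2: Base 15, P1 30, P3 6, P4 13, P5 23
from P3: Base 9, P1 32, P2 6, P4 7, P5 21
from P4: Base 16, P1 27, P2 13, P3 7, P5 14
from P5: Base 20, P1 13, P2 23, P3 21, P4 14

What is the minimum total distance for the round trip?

Base - P1 - P2 - P3 - P4 - P5 - Base: 23+30+6+7+14+20 = 100
Base - P1 - P2 - P3 - P5 - P4 - Base: 23+30+6+21+14+16 = 110
Base - P1 - P2 - P4 - P3 - P5 - Base: 23+30+13+7+21+20 = 114
Base - P1 - P2 - P4 - P5 - P3 - Base: 23+30+13+14+21+9 = 110
Base - P1 - P2 - P5 - P3 - P4 - Base: 23+30+23+21+7+16 = 120
Base - P1 - P2 - P5 - P4 - P3 - Base: 23+30+23+14+7+9 = 106
Base - P1 - P3 - P2 - P4 - P5 - Base: 23+32+6+13+14+20 = 108
Base - P1 - P3 - P2 - P5 - P4 - Base: 23+32+6+23+14+16 = 114
Base - P1 - P3 - P4 - P2 - P5 - Base: 23+32+7+13+23+20 = 118
Base - P1 - P3 - P4 - P5 - P2 - Base: 23+32+7+14+23+15 = 114
Base - P1 - P3 - P5 - P2 - P4 - Base: 23+32+21+23+13+16 = 128
Base - P1 - P3 - P5 - P4 - P2 - Base: 23+32+21+14+13+15 = 118
Base - P1 - P4 - P2 - P3 - P5 - Base: 23+27+13+6+21+20 = 110
Base - P1 - P4 - P2 - P5 - P3 - Base: 23+27+13+23+21+9 = 116
… (46 more)
Base - P1 - P5 - P4 - P2 - P3 - Base: 23+13+14+13+6+9 = 78  ← best
The minimum is 78.
One optimal route: Base → P1 → P5 → P4 → P2 → P3 → Base (or its reverse).

Minimum total distance: 78 miles.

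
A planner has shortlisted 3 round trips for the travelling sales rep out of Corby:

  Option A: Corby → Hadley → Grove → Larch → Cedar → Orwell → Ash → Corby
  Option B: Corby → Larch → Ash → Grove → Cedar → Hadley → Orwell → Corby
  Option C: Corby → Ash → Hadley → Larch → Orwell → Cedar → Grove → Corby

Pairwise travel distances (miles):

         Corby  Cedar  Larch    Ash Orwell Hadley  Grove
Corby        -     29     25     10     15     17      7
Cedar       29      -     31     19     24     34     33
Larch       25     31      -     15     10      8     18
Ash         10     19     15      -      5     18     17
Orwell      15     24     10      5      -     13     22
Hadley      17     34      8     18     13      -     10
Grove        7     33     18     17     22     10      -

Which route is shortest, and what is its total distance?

Option A: 17 + 10 + 18 + 31 + 24 + 5 + 10 = 115
Option B: 25 + 15 + 17 + 33 + 34 + 13 + 15 = 152
Option C: 10 + 18 + 8 + 10 + 24 + 33 + 7 = 110

110 miles — Option C is the shortest.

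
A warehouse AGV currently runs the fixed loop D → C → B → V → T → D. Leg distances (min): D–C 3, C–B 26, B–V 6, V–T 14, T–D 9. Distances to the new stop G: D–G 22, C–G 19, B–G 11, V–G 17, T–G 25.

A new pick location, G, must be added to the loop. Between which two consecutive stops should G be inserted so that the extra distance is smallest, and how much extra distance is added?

Minimum extra distance: 4 min, inserting G between C and B.

Insertion cost between consecutive stops i–j is d(i,G) + d(G,j) − d(i,j):
  between D and C: 22 + 19 − 3 = 38
  between C and B: 19 + 11 − 26 = 4
  between B and V: 11 + 17 − 6 = 22
  between V and T: 17 + 25 − 14 = 28
  between T and D: 25 + 22 − 9 = 38
Cheapest insertion is between C and B, adding 4.
New total = 58 + 4 = 62.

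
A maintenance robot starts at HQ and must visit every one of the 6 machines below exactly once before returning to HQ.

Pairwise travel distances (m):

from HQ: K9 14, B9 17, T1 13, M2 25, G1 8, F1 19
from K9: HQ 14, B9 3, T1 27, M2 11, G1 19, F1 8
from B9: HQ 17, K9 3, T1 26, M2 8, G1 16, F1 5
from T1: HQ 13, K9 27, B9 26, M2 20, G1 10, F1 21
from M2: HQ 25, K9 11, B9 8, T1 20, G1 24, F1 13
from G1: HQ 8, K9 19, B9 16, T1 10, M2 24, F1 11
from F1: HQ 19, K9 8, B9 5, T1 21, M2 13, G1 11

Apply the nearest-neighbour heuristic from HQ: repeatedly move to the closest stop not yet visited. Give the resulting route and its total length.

HQ → [G1:8 / T1:13 / K9:14 / B9:17 / F1:19 / M2:25] → G1 (8)
G1 → [T1:10 / F1:11 / B9:16 / K9:19 / M2:24] → T1 (10)
T1 → [M2:20 / F1:21 / B9:26 / K9:27] → M2 (20)
M2 → [B9:8 / K9:11 / F1:13] → B9 (8)
B9 → [K9:3 / F1:5] → K9 (3)
K9 → [F1:8] → F1 (8)
Return F1→HQ: 19.
Total = 8 + 10 + 20 + 8 + 3 + 8 + 19 = 76.

Total distance 76 m via the nearest-neighbour route HQ → G1 → T1 → M2 → B9 → K9 → F1 → HQ.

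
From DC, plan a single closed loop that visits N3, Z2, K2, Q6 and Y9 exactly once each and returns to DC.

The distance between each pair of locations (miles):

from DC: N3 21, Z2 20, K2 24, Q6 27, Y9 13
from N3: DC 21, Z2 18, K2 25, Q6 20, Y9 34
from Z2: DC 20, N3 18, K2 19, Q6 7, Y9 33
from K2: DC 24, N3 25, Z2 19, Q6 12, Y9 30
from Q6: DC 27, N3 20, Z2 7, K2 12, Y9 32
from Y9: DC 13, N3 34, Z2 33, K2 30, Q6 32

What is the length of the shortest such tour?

DC-N3-Z2-K2-Q6-Y9-DC: 21+18+19+12+32+13 = 115
DC-N3-Z2-K2-Y9-Q6-DC: 21+18+19+30+32+27 = 147
DC-N3-Z2-Q6-K2-Y9-DC: 21+18+7+12+30+13 = 101
DC-N3-Z2-Q6-Y9-K2-DC: 21+18+7+32+30+24 = 132
DC-N3-Z2-Y9-K2-Q6-DC: 21+18+33+30+12+27 = 141
DC-N3-Z2-Y9-Q6-K2-DC: 21+18+33+32+12+24 = 140
DC-N3-K2-Z2-Q6-Y9-DC: 21+25+19+7+32+13 = 117
DC-N3-K2-Z2-Y9-Q6-DC: 21+25+19+33+32+27 = 157
DC-N3-K2-Q6-Z2-Y9-DC: 21+25+12+7+33+13 = 111
DC-N3-K2-Q6-Y9-Z2-DC: 21+25+12+32+33+20 = 143
DC-N3-K2-Y9-Z2-Q6-DC: 21+25+30+33+7+27 = 143
DC-N3-K2-Y9-Q6-Z2-DC: 21+25+30+32+7+20 = 135
DC-N3-Q6-Z2-K2-Y9-DC: 21+20+7+19+30+13 = 110
DC-N3-Q6-Z2-Y9-K2-DC: 21+20+7+33+30+24 = 135
… (46 more)
The minimum is 101.
One optimal route: DC → N3 → Z2 → Q6 → K2 → Y9 → DC (or its reverse).

Shortest round trip = 101 miles.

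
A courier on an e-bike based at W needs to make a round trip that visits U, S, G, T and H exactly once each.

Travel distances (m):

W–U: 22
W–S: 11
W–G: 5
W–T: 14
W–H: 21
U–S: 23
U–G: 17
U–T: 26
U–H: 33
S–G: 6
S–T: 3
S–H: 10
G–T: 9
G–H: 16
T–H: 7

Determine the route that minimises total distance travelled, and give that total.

Minimum total distance: 76 m.

W → U → S → G → T → H → W: 22+23+6+9+7+21 = 88
W → U → S → G → H → T → W: 22+23+6+16+7+14 = 88
W → U → S → T → G → H → W: 22+23+3+9+16+21 = 94
W → U → S → T → H → G → W: 22+23+3+7+16+5 = 76
W → U → S → H → G → T → W: 22+23+10+16+9+14 = 94
W → U → S → H → T → G → W: 22+23+10+7+9+5 = 76
W → U → G → S → T → H → W: 22+17+6+3+7+21 = 76
W → U → G → S → H → T → W: 22+17+6+10+7+14 = 76
W → U → G → T → S → H → W: 22+17+9+3+10+21 = 82
W → U → G → T → H → S → W: 22+17+9+7+10+11 = 76
W → U → G → H → S → T → W: 22+17+16+10+3+14 = 82
W → U → G → H → T → S → W: 22+17+16+7+3+11 = 76
W → U → T → S → G → H → W: 22+26+3+6+16+21 = 94
W → U → T → S → H → G → W: 22+26+3+10+16+5 = 82
… (46 more)
The minimum is 76.
One optimal route: W → U → S → T → H → G → W (or its reverse).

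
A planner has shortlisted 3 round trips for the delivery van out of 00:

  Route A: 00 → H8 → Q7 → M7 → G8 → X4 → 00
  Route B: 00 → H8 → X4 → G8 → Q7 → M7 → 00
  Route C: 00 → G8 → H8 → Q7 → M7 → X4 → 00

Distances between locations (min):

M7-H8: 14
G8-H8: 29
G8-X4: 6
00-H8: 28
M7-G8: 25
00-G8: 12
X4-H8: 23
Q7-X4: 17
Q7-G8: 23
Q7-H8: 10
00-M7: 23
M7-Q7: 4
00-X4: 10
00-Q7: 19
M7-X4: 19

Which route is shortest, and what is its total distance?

Shortest is Route A, total 83 min.

Route A: 28 + 10 + 4 + 25 + 6 + 10 = 83
Route B: 28 + 23 + 6 + 23 + 4 + 23 = 107
Route C: 12 + 29 + 10 + 4 + 19 + 10 = 84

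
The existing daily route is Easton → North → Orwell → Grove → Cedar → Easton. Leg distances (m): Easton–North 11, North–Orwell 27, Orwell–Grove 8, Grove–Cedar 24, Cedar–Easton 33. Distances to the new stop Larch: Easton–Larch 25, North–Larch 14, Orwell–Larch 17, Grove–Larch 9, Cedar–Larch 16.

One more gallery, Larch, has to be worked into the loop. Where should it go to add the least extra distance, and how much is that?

+1 m — insert Larch between Grove and Cedar.

Insertion cost between consecutive stops i–j is d(i,Larch) + d(Larch,j) − d(i,j):
  between Easton and North: 25 + 14 − 11 = 28
  between North and Orwell: 14 + 17 − 27 = 4
  between Orwell and Grove: 17 + 9 − 8 = 18
  between Grove and Cedar: 9 + 16 − 24 = 1
  between Cedar and Easton: 16 + 25 − 33 = 8
Cheapest insertion is between Grove and Cedar, adding 1.
New total = 103 + 1 = 104.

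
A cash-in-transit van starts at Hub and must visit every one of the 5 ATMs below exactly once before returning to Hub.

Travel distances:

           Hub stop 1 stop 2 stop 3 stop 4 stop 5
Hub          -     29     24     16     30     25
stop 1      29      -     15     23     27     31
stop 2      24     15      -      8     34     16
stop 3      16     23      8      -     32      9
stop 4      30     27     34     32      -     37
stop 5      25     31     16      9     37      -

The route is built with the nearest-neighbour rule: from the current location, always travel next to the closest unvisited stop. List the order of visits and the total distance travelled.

Total distance 128 via the nearest-neighbour route Hub → stop 3 → stop 2 → stop 1 → stop 4 → stop 5 → Hub.

At Hub the remaining stops are stop 3 16, stop 2 24, stop 5 25, stop 1 29, stop 4 30; go to stop 3.
At stop 3 the remaining stops are stop 2 8, stop 5 9, stop 1 23, stop 4 32; go to stop 2.
At stop 2 the remaining stops are stop 1 15, stop 5 16, stop 4 34; go to stop 1.
At stop 1 the remaining stops are stop 4 27, stop 5 31; go to stop 4.
At stop 4 the remaining stops are stop 5 37; go to stop 5.
Return stop 5→Hub: 25.
Total = 16 + 8 + 15 + 27 + 37 + 25 = 128.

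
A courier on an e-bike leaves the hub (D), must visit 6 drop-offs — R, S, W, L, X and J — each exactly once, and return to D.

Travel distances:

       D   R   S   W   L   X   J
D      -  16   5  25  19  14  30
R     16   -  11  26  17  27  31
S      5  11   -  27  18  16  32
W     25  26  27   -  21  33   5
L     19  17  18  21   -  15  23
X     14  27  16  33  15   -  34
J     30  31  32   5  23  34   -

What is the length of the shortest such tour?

There are 360 distinct closed tours to check (reversals are equivalent).
D→R→S→W→L→X→J→D: 16+11+27+21+15+34+30 = 154
D→R→S→W→L→J→X→D: 16+11+27+21+23+34+14 = 146
D→R→S→W→X→L→J→D: 16+11+27+33+15+23+30 = 155
D→R→S→W→X→J→L→D: 16+11+27+33+34+23+19 = 163
D→R→S→W→J→L→X→D: 16+11+27+5+23+15+14 = 111
D→R→S→W→J→X→L→D: 16+11+27+5+34+15+19 = 127
D→R→S→L→W→X→J→D: 16+11+18+21+33+34+30 = 163
D→R→S→L→W→J→X→D: 16+11+18+21+5+34+14 = 119
… (352 more)
D→S→R→W→J→L→X→D: 5+11+26+5+23+15+14 = 99  ← best
The minimum is 99.
One optimal route: D → S → R → W → J → L → X → D (or its reverse).

99 — the shortest possible round trip.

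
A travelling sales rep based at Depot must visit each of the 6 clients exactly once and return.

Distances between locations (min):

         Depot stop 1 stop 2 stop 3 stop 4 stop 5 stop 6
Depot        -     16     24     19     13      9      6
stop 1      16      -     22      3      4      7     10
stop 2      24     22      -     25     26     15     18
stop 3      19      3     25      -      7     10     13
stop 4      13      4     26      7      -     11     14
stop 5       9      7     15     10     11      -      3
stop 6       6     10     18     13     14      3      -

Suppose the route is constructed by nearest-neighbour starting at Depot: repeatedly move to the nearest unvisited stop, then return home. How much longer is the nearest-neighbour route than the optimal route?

Depot: stop 6=6, stop 5=9, stop 4=13, stop 1=16, stop 3=19, stop 2=24 ⇒ stop 6
stop 6: stop 5=3, stop 1=10, stop 3=13, stop 4=14, stop 2=18 ⇒ stop 5
stop 5: stop 1=7, stop 3=10, stop 4=11, stop 2=15 ⇒ stop 1
stop 1: stop 3=3, stop 4=4, stop 2=22 ⇒ stop 3
stop 3: stop 4=7, stop 2=25 ⇒ stop 4
stop 4: stop 2=26 ⇒ stop 2
NN route Depot → stop 6 → stop 5 → stop 1 → stop 3 → stop 4 → stop 2 → Depot costs 76.
Optimal: Depot → stop 4 → stop 1 → stop 3 → stop 2 → stop 5 → stop 6 → Depot costs 69 (by enumerating all 360 distinct tours).
Excess = 76 − 69 = 7.

7 min longer than the optimal tour.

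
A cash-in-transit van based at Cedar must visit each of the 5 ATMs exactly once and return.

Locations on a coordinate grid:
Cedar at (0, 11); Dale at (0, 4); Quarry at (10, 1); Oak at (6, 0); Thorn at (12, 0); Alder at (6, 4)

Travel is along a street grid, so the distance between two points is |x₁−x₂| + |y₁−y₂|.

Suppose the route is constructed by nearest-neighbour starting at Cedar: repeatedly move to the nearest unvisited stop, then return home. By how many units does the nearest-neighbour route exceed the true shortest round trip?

2 longer than the optimal tour.

From Cedar: Dale=7, Alder=13, Oak=17, Quarry=20, Thorn=23 → choose Dale (7).
From Dale: Alder=6, Oak=10, Quarry=13, Thorn=16 → choose Alder (6).
From Alder: Oak=4, Quarry=7, Thorn=10 → choose Oak (4).
From Oak: Quarry=5, Thorn=6 → choose Quarry (5).
From Quarry: Thorn=3 → choose Thorn (3).
NN route Cedar → Dale → Alder → Oak → Quarry → Thorn → Cedar costs 48.
Optimal: Cedar → Dale → Quarry → Thorn → Oak → Alder → Cedar costs 46 (by enumerating all 60 distinct tours).
Excess = 48 − 46 = 2.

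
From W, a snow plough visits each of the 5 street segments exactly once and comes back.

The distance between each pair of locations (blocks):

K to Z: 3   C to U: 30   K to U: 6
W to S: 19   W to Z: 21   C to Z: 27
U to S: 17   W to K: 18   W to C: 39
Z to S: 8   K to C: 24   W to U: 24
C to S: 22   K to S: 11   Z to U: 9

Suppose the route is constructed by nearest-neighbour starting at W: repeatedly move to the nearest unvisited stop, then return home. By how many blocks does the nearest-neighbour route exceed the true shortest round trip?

14 blocks longer than the optimal tour.

From W: K=18, S=19, Z=21, U=24, C=39 → choose K (18).
From K: Z=3, U=6, S=11, C=24 → choose Z (3).
From Z: S=8, U=9, C=27 → choose S (8).
From S: U=17, C=22 → choose U (17).
From U: C=30 → choose C (30).
NN route W → K → Z → S → U → C → W costs 115.
Optimal: W → K → Z → U → C → S → W costs 101 (by enumerating all 60 distinct tours).
Excess = 115 − 101 = 14.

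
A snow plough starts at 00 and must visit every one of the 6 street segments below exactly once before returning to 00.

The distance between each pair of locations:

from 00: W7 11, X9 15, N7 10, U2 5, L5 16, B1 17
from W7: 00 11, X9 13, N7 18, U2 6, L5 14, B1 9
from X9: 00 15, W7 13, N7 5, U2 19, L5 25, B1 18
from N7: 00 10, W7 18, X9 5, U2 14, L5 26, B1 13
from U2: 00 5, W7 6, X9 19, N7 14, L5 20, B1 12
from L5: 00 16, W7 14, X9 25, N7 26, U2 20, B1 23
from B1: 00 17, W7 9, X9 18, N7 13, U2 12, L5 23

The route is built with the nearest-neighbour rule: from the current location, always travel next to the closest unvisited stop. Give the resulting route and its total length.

From 00: distances to unvisited — U2=5, N7=10, W7=11, X9=15, L5=16, B1=17. Nearest is U2 (5).
From U2: distances to unvisited — W7=6, B1=12, N7=14, X9=19, L5=20. Nearest is W7 (6).
From W7: distances to unvisited — B1=9, X9=13, L5=14, N7=18. Nearest is B1 (9).
From B1: distances to unvisited — N7=13, X9=18, L5=23. Nearest is N7 (13).
From N7: distances to unvisited — X9=5, L5=26. Nearest is X9 (5).
From X9: distances to unvisited — L5=25. Nearest is L5 (25).
Return L5→00: 16.
Total = 5 + 6 + 9 + 13 + 5 + 25 + 16 = 79.

Nearest-neighbour total = 79; route 00 → U2 → W7 → B1 → N7 → X9 → L5 → 00.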